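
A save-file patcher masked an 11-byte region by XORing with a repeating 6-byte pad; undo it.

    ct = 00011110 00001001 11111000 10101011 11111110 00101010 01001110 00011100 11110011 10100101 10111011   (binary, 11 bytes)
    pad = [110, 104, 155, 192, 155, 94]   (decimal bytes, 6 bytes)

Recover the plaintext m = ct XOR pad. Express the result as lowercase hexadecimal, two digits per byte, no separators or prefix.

The 6-byte key repeats, so the effective keystream is 6e 68 9b c0 9b 5e 6e 68 9b c0 9b.
byte 0: 00011110 ⊕ 01101110 = 01110000
byte 1: 00001001 ⊕ 01101000 = 01100001
byte 2: 11111000 ⊕ 10011011 = 01100011
byte 3: 10101011 ⊕ 11000000 = 01101011
byte 4: 11111110 ⊕ 10011011 = 01100101
byte 5: 00101010 ⊕ 01011110 = 01110100
byte 6: 01001110 ⊕ 01101110 = 00100000
byte 7: 00011100 ⊕ 01101000 = 01110100
byte 8: 11110011 ⊕ 10011011 = 01101000
byte 9: 10100101 ⊕ 11000000 = 01100101
byte 10: 10111011 ⊕ 10011011 = 00100000

7061636b65742074686520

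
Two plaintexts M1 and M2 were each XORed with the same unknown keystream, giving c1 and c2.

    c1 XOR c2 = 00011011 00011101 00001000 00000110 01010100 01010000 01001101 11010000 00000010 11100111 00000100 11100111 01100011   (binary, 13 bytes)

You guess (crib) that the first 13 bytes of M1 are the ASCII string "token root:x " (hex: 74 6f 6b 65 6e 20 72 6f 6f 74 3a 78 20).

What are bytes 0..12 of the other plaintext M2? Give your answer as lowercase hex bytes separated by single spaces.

Since c1 ⊕ c2 = M1 ⊕ M2, XORing with the guessed M1 bytes yields the corresponding M2 bytes: M2 = (c1 ⊕ c2) ⊕ M1.
 27 ⊕ 116 = 111
 29 ⊕ 111 = 114
  8 ⊕ 107 =  99
  6 ⊕ 101 =  99
 84 ⊕ 110 =  58
 80 ⊕  32 = 112
 77 ⊕ 114 =  63
208 ⊕ 111 = 191
  2 ⊕ 111 = 109
231 ⊕ 116 = 147
  4 ⊕  58 =  62
231 ⊕ 120 = 159
 99 ⊕  32 =  67

6f 72 63 63 3a 70 3f bf 6d 93 3e 9f 43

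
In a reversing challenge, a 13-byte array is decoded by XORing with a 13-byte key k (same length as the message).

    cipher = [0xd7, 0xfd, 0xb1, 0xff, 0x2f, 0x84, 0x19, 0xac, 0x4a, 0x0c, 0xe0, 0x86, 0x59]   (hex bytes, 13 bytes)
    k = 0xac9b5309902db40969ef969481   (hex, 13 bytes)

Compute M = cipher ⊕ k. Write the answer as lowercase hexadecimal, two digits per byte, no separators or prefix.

byte 0: 215 ^ 172 = 123
byte 1: 253 ^ 155 = 102
byte 2: 177 ^  83 = 226
byte 3: 255 ^   9 = 246
byte 4:  47 ^ 144 = 191
byte 5: 132 ^  45 = 169
byte 6:  25 ^ 180 = 173
byte 7: 172 ^   9 = 165
byte 8:  74 ^ 105 =  35
byte 9:  12 ^ 239 = 227
byte 10: 224 ^ 150 = 118
byte 11: 134 ^ 148 =  18
byte 12:  89 ^ 129 = 216

7b66e2f6bfa9ada523e37612d8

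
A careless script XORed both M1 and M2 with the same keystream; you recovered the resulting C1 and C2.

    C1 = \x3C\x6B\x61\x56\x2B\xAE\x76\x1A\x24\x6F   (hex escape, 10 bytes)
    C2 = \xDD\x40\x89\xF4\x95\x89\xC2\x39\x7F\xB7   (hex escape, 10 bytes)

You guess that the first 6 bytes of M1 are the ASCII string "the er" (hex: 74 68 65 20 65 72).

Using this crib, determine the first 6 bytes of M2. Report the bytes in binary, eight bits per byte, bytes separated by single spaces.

10010101 01000011 10001101 10000010 11011011 01010101

First, C1 ⊕ C2 = (M1 ⊕ K) ⊕ (M2 ⊕ K) = M1 ⊕ M2, so the key drops out. Then M2 = (M1 ⊕ M2) ⊕ M1 over the first 6 bytes.
byte 0: (3c XOR dd) XOR 74 = e1 XOR 74 = 95
byte 1: (6b XOR 40) XOR 68 = 2b XOR 68 = 43
byte 2: (61 XOR 89) XOR 65 = e8 XOR 65 = 8d
byte 3: (56 XOR f4) XOR 20 = a2 XOR 20 = 82
byte 4: (2b XOR 95) XOR 65 = be XOR 65 = db
byte 5: (ae XOR 89) XOR 72 = 27 XOR 72 = 55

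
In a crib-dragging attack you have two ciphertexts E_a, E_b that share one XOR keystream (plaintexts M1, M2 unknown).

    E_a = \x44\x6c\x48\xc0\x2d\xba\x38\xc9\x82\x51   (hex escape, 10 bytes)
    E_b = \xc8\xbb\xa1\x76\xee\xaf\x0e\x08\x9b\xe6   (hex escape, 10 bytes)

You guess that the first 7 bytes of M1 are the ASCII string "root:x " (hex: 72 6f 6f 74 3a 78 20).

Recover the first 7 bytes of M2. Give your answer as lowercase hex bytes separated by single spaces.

First, E_a ⊕ E_b = (M1 ⊕ K) ⊕ (M2 ⊕ K) = M1 ⊕ M2, so the key drops out. Then M2 = (M1 ⊕ M2) ⊕ M1 over the first 7 bytes.
byte 0: (44 XOR c8) XOR 72 = 8c XOR 72 = fe
byte 1: (6c XOR bb) XOR 6f = d7 XOR 6f = b8
byte 2: (48 XOR a1) XOR 6f = e9 XOR 6f = 86
byte 3: (c0 XOR 76) XOR 74 = b6 XOR 74 = c2
byte 4: (2d XOR ee) XOR 3a = c3 XOR 3a = f9
byte 5: (ba XOR af) XOR 78 = 15 XOR 78 = 6d
byte 6: (38 XOR 0e) XOR 20 = 36 XOR 20 = 16

fe b8 86 c2 f9 6d 16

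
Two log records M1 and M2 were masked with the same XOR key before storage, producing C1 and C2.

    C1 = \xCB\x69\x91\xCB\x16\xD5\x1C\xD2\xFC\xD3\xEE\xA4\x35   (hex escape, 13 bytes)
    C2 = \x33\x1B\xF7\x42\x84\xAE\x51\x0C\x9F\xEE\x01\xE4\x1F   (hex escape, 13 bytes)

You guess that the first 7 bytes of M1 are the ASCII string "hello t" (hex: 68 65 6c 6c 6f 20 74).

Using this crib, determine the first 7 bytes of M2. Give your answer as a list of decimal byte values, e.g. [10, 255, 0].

First, C1 ⊕ C2 = (M1 ⊕ K) ⊕ (M2 ⊕ K) = M1 ⊕ M2, so the key drops out. Then M2 = (M1 ⊕ M2) ⊕ M1 over the first 7 bytes.
byte 0: (cb ⊕ 33) ⊕ 68 = f8 ⊕ 68 = 90
byte 1: (69 ⊕ 1b) ⊕ 65 = 72 ⊕ 65 = 17
byte 2: (91 ⊕ f7) ⊕ 6c = 66 ⊕ 6c = 0a
byte 3: (cb ⊕ 42) ⊕ 6c = 89 ⊕ 6c = e5
byte 4: (16 ⊕ 84) ⊕ 6f = 92 ⊕ 6f = fd
byte 5: (d5 ⊕ ae) ⊕ 20 = 7b ⊕ 20 = 5b
byte 6: (1c ⊕ 51) ⊕ 74 = 4d ⊕ 74 = 39

[144, 23, 10, 229, 253, 91, 57]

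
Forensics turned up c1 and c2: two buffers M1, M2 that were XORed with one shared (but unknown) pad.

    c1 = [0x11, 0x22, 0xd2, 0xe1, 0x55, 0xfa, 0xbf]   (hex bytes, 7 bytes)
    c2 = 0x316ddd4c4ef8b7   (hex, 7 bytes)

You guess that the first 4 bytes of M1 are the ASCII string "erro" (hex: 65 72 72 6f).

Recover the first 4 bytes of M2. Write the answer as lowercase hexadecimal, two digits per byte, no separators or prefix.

First, c1 ⊕ c2 = (M1 ⊕ K) ⊕ (M2 ⊕ K) = M1 ⊕ M2, so the key drops out. Then M2 = (M1 ⊕ M2) ⊕ M1 over the first 4 bytes.
byte 0: (11 ^ 31) ^ 65 = 20 ^ 65 = 45
byte 1: (22 ^ 6d) ^ 72 = 4f ^ 72 = 3d
byte 2: (d2 ^ dd) ^ 72 = 0f ^ 72 = 7d
byte 3: (e1 ^ 4c) ^ 6f = ad ^ 6f = c2

453d7dc2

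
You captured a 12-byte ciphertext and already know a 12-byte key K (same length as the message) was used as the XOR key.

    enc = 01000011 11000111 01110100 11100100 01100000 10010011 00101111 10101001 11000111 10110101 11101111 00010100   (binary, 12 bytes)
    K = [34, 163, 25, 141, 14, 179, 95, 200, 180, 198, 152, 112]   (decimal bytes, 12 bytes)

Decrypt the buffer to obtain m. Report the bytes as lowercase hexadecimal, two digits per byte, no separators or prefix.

XOR is its own inverse, so applying the key byte-wise gives the result directly.
 67 ^  34 =  97
199 ^ 163 = 100
116 ^  25 = 109
228 ^ 141 = 105
 96 ^  14 = 110
147 ^ 179 =  32
 47 ^  95 = 112
169 ^ 200 =  97
199 ^ 180 = 115
181 ^ 198 = 115
239 ^ 152 = 119
 20 ^ 112 = 100

61646d696e20706173737764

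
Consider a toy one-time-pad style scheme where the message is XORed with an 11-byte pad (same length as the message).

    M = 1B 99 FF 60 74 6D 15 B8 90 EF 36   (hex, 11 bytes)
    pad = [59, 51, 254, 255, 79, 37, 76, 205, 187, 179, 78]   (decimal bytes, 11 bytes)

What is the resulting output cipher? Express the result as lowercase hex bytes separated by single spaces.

XOR is its own inverse, so applying the key byte-wise gives the result directly.
 27 ⊕  59 =  32
153 ⊕  51 = 170
255 ⊕ 254 =   1
 96 ⊕ 255 = 159
116 ⊕  79 =  59
109 ⊕  37 =  72
 21 ⊕  76 =  89
184 ⊕ 205 = 117
144 ⊕ 187 =  43
239 ⊕ 179 =  92
 54 ⊕  78 = 120

20 aa 01 9f 3b 48 59 75 2b 5c 78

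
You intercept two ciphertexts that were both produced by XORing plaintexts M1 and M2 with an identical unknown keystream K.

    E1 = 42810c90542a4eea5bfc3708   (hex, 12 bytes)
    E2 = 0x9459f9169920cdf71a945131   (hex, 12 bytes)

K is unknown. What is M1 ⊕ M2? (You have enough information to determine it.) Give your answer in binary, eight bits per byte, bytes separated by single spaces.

E1 ⊕ E2 = (M1 ⊕ K) ⊕ (M2 ⊕ K) = M1 ⊕ M2 — the shared key cancels under XOR.
01000010 XOR 10010100 = 11010110
10000001 XOR 01011001 = 11011000
00001100 XOR 11111001 = 11110101
10010000 XOR 00010110 = 10000110
01010100 XOR 10011001 = 11001101
00101010 XOR 00100000 = 00001010
01001110 XOR 11001101 = 10000011
11101010 XOR 11110111 = 00011101
01011011 XOR 00011010 = 01000001
11111100 XOR 10010100 = 01101000
00110111 XOR 01010001 = 01100110
00001000 XOR 00110001 = 00111001

11010110 11011000 11110101 10000110 11001101 00001010 10000011 00011101 01000001 01101000 01100110 00111001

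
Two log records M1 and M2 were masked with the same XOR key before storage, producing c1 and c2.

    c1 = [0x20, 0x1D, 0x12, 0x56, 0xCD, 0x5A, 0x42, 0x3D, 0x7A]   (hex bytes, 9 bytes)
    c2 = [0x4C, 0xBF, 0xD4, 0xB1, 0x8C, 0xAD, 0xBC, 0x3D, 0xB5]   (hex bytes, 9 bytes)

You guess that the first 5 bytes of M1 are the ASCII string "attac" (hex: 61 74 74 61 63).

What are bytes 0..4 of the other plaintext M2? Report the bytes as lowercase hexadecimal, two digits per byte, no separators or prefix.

First, c1 ⊕ c2 = (M1 ⊕ K) ⊕ (M2 ⊕ K) = M1 ⊕ M2, so the key drops out. Then M2 = (M1 ⊕ M2) ⊕ M1 over the first 5 bytes.
byte 0: (20 XOR 4c) XOR 61 = 6c XOR 61 = 0d
byte 1: (1d XOR bf) XOR 74 = a2 XOR 74 = d6
byte 2: (12 XOR d4) XOR 74 = c6 XOR 74 = b2
byte 3: (56 XOR b1) XOR 61 = e7 XOR 61 = 86
byte 4: (cd XOR 8c) XOR 63 = 41 XOR 63 = 22

0dd6b28622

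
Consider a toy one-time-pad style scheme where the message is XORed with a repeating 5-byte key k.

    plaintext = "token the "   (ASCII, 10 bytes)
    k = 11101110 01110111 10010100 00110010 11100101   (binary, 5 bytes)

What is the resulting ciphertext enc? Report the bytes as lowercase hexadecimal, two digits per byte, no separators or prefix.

The 5-byte key repeats, so the effective keystream is ee 77 94 32 e5 ee 77 94 32 e5.
byte 0: 74 ^ ee = 9a
byte 1: 6f ^ 77 = 18
byte 2: 6b ^ 94 = ff
byte 3: 65 ^ 32 = 57
byte 4: 6e ^ e5 = 8b
byte 5: 20 ^ ee = ce
byte 6: 74 ^ 77 = 03
byte 7: 68 ^ 94 = fc
byte 8: 65 ^ 32 = 57
byte 9: 20 ^ e5 = c5

9a18ff578bce03fc57c5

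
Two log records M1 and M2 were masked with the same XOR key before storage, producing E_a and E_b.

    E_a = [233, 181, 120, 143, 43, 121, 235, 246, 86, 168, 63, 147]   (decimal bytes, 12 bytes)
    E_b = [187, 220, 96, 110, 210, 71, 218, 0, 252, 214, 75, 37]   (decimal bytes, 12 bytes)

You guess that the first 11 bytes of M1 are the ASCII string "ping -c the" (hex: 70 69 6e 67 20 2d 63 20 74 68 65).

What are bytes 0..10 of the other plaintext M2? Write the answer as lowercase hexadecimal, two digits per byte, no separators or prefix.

First, E_a ⊕ E_b = (M1 ⊕ K) ⊕ (M2 ⊕ K) = M1 ⊕ M2, so the key drops out. Then M2 = (M1 ⊕ M2) ⊕ M1 over the first 11 bytes.
byte 0: (e9 xor bb) xor 70 = 52 xor 70 = 22
byte 1: (b5 xor dc) xor 69 = 69 xor 69 = 00
byte 2: (78 xor 60) xor 6e = 18 xor 6e = 76
byte 3: (8f xor 6e) xor 67 = e1 xor 67 = 86
byte 4: (2b xor d2) xor 20 = f9 xor 20 = d9
byte 5: (79 xor 47) xor 2d = 3e xor 2d = 13
byte 6: (eb xor da) xor 63 = 31 xor 63 = 52
byte 7: (f6 xor 00) xor 20 = f6 xor 20 = d6
byte 8: (56 xor fc) xor 74 = aa xor 74 = de
byte 9: (a8 xor d6) xor 68 = 7e xor 68 = 16
byte 10: (3f xor 4b) xor 65 = 74 xor 65 = 11

22007686d91352d6de1611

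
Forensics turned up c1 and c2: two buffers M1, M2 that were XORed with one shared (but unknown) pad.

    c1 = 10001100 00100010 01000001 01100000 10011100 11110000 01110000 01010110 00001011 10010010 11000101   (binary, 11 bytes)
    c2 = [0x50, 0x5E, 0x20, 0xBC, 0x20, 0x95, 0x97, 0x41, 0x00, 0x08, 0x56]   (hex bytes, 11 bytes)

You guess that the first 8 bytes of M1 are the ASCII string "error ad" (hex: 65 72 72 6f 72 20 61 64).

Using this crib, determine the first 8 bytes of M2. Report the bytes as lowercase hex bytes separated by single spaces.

b9 0e 13 b3 ce 45 86 73

First, c1 ⊕ c2 = (M1 ⊕ K) ⊕ (M2 ⊕ K) = M1 ⊕ M2, so the key drops out. Then M2 = (M1 ⊕ M2) ⊕ M1 over the first 8 bytes.
byte 0: (8c ⊕ 50) ⊕ 65 = dc ⊕ 65 = b9
byte 1: (22 ⊕ 5e) ⊕ 72 = 7c ⊕ 72 = 0e
byte 2: (41 ⊕ 20) ⊕ 72 = 61 ⊕ 72 = 13
byte 3: (60 ⊕ bc) ⊕ 6f = dc ⊕ 6f = b3
byte 4: (9c ⊕ 20) ⊕ 72 = bc ⊕ 72 = ce
byte 5: (f0 ⊕ 95) ⊕ 20 = 65 ⊕ 20 = 45
byte 6: (70 ⊕ 97) ⊕ 61 = e7 ⊕ 61 = 86
byte 7: (56 ⊕ 41) ⊕ 64 = 17 ⊕ 64 = 73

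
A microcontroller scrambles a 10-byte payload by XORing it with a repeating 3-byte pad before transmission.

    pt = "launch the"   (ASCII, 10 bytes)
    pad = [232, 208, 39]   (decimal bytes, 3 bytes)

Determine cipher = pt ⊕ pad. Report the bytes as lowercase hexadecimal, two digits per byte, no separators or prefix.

84b15286b34fc8a44f8d

The 3-byte key repeats, so the effective keystream is e8 d0 27 e8 d0 27 e8 d0 27 e8.
byte 0: 6c ^ e8 = 84
byte 1: 61 ^ d0 = b1
byte 2: 75 ^ 27 = 52
byte 3: 6e ^ e8 = 86
byte 4: 63 ^ d0 = b3
byte 5: 68 ^ 27 = 4f
byte 6: 20 ^ e8 = c8
byte 7: 74 ^ d0 = a4
byte 8: 68 ^ 27 = 4f
byte 9: 65 ^ e8 = 8d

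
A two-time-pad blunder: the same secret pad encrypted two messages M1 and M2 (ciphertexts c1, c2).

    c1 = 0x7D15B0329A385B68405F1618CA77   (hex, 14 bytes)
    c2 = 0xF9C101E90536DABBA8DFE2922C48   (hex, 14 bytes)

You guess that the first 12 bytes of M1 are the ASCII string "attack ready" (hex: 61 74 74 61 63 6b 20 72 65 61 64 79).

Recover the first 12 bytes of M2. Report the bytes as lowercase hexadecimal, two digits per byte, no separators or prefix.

e5a0c5bafc65a1a18de190f3

First, c1 ⊕ c2 = (M1 ⊕ K) ⊕ (M2 ⊕ K) = M1 ⊕ M2, so the key drops out. Then M2 = (M1 ⊕ M2) ⊕ M1 over the first 12 bytes.
byte 0: (7d XOR f9) XOR 61 = 84 XOR 61 = e5
byte 1: (15 XOR c1) XOR 74 = d4 XOR 74 = a0
byte 2: (b0 XOR 01) XOR 74 = b1 XOR 74 = c5
byte 3: (32 XOR e9) XOR 61 = db XOR 61 = ba
byte 4: (9a XOR 05) XOR 63 = 9f XOR 63 = fc
byte 5: (38 XOR 36) XOR 6b = 0e XOR 6b = 65
byte 6: (5b XOR da) XOR 20 = 81 XOR 20 = a1
byte 7: (68 XOR bb) XOR 72 = d3 XOR 72 = a1
byte 8: (40 XOR a8) XOR 65 = e8 XOR 65 = 8d
byte 9: (5f XOR df) XOR 61 = 80 XOR 61 = e1
byte 10: (16 XOR e2) XOR 64 = f4 XOR 64 = 90
byte 11: (18 XOR 92) XOR 79 = 8a XOR 79 = f3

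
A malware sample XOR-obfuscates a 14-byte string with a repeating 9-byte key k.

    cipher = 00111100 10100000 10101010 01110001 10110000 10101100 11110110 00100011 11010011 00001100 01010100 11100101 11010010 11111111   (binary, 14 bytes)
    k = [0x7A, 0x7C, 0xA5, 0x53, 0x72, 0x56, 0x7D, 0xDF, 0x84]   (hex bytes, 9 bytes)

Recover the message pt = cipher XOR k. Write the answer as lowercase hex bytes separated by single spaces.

The 9-byte key repeats, so the effective keystream is 7a 7c a5 53 72 56 7d df 84 7a 7c a5 53 72.
byte 0: 3c xor 7a = 46
byte 1: a0 xor 7c = dc
byte 2: aa xor a5 = 0f
byte 3: 71 xor 53 = 22
byte 4: b0 xor 72 = c2
byte 5: ac xor 56 = fa
byte 6: f6 xor 7d = 8b
byte 7: 23 xor df = fc
byte 8: d3 xor 84 = 57
byte 9: 0c xor 7a = 76
byte 10: 54 xor 7c = 28
byte 11: e5 xor a5 = 40
byte 12: d2 xor 53 = 81
byte 13: ff xor 72 = 8d

46 dc 0f 22 c2 fa 8b fc 57 76 28 40 81 8d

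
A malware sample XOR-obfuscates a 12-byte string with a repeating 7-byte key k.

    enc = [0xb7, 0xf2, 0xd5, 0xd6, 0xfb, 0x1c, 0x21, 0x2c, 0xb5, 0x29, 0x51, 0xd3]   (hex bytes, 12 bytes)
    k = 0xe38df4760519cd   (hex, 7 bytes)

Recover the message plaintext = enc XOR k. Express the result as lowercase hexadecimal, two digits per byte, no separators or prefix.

The 7-byte key repeats, so the effective keystream is e3 8d f4 76 05 19 cd e3 8d f4 76 05.
byte 0: 183 XOR 227 =  84
byte 1: 242 XOR 141 = 127
byte 2: 213 XOR 244 =  33
byte 3: 214 XOR 118 = 160
byte 4: 251 XOR   5 = 254
byte 5:  28 XOR  25 =   5
byte 6:  33 XOR 205 = 236
byte 7:  44 XOR 227 = 207
byte 8: 181 XOR 141 =  56
byte 9:  41 XOR 244 = 221
byte 10:  81 XOR 118 =  39
byte 11: 211 XOR   5 = 214

547f21a0fe05eccf38dd27d6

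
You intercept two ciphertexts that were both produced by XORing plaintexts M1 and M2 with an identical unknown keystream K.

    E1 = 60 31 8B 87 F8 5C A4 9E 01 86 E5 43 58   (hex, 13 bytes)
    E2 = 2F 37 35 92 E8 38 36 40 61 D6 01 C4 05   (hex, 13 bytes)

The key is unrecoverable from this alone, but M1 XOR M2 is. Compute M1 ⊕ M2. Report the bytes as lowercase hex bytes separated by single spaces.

E1 ⊕ E2 = (M1 ⊕ K) ⊕ (M2 ⊕ K) = M1 ⊕ M2 — the shared key cancels under XOR.
01100000 XOR 00101111 = 01001111
00110001 XOR 00110111 = 00000110
10001011 XOR 00110101 = 10111110
10000111 XOR 10010010 = 00010101
11111000 XOR 11101000 = 00010000
01011100 XOR 00111000 = 01100100
10100100 XOR 00110110 = 10010010
10011110 XOR 01000000 = 11011110
00000001 XOR 01100001 = 01100000
10000110 XOR 11010110 = 01010000
11100101 XOR 00000001 = 11100100
01000011 XOR 11000100 = 10000111
01011000 XOR 00000101 = 01011101

4f 06 be 15 10 64 92 de 60 50 e4 87 5d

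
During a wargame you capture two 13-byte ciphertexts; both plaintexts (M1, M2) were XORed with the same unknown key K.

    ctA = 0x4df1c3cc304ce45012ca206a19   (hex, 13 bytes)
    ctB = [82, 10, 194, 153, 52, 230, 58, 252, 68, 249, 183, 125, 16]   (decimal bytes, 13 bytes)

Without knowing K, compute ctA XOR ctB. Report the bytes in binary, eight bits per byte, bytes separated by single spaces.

ctA ⊕ ctB = (M1 ⊕ K) ⊕ (M2 ⊕ K) = M1 ⊕ M2 — the shared key cancels under XOR.
01001101 XOR 01010010 = 00011111
11110001 XOR 00001010 = 11111011
11000011 XOR 11000010 = 00000001
11001100 XOR 10011001 = 01010101
00110000 XOR 00110100 = 00000100
01001100 XOR 11100110 = 10101010
11100100 XOR 00111010 = 11011110
01010000 XOR 11111100 = 10101100
00010010 XOR 01000100 = 01010110
11001010 XOR 11111001 = 00110011
00100000 XOR 10110111 = 10010111
01101010 XOR 01111101 = 00010111
00011001 XOR 00010000 = 00001001

00011111 11111011 00000001 01010101 00000100 10101010 11011110 10101100 01010110 00110011 10010111 00010111 00001001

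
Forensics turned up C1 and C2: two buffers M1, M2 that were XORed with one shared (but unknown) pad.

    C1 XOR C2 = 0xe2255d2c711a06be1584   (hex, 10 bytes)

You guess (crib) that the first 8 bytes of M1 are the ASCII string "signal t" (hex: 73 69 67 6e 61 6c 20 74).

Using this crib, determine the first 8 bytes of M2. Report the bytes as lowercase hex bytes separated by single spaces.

91 4c 3a 42 10 76 26 ca

Since C1 ⊕ C2 = M1 ⊕ M2, XORing with the guessed M1 bytes yields the corresponding M2 bytes: M2 = (C1 ⊕ C2) ⊕ M1.
byte 0: e2 ⊕ 73 = 91
byte 1: 25 ⊕ 69 = 4c
byte 2: 5d ⊕ 67 = 3a
byte 3: 2c ⊕ 6e = 42
byte 4: 71 ⊕ 61 = 10
byte 5: 1a ⊕ 6c = 76
byte 6: 06 ⊕ 20 = 26
byte 7: be ⊕ 74 = ca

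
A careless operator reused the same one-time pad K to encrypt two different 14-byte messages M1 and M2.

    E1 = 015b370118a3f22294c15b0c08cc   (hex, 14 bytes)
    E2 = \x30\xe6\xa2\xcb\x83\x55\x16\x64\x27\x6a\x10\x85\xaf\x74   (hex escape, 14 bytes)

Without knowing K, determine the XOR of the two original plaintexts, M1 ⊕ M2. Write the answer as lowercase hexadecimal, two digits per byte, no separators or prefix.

E1 ⊕ E2 = (M1 ⊕ K) ⊕ (M2 ⊕ K) = M1 ⊕ M2 — the shared key cancels under XOR.
byte 0:   1 ⊕  48 =  49
byte 1:  91 ⊕ 230 = 189
byte 2:  55 ⊕ 162 = 149
byte 3:   1 ⊕ 203 = 202
byte 4:  24 ⊕ 131 = 155
byte 5: 163 ⊕  85 = 246
byte 6: 242 ⊕  22 = 228
byte 7:  34 ⊕ 100 =  70
byte 8: 148 ⊕  39 = 179
byte 9: 193 ⊕ 106 = 171
byte 10:  91 ⊕  16 =  75
byte 11:  12 ⊕ 133 = 137
byte 12:   8 ⊕ 175 = 167
byte 13: 204 ⊕ 116 = 184

31bd95ca9bf6e446b3ab4b89a7b8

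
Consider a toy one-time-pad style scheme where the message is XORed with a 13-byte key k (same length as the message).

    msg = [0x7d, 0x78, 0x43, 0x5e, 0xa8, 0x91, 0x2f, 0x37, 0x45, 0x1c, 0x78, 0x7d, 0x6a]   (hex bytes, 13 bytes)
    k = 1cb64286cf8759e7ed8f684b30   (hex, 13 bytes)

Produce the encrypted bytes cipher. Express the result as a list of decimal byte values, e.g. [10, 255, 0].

[97, 206, 1, 216, 103, 22, 118, 208, 168, 147, 16, 54, 90]

byte 0: 7d xor 1c = 61
byte 1: 78 xor b6 = ce
byte 2: 43 xor 42 = 01
byte 3: 5e xor 86 = d8
byte 4: a8 xor cf = 67
byte 5: 91 xor 87 = 16
byte 6: 2f xor 59 = 76
byte 7: 37 xor e7 = d0
byte 8: 45 xor ed = a8
byte 9: 1c xor 8f = 93
byte 10: 78 xor 68 = 10
byte 11: 7d xor 4b = 36
byte 12: 6a xor 30 = 5a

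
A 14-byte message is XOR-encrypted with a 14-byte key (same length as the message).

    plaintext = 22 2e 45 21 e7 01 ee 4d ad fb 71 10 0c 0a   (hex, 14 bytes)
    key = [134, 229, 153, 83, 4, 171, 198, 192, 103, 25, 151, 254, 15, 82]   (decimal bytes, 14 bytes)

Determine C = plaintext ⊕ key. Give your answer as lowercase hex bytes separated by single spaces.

a4 cb dc 72 e3 aa 28 8d ca e2 e6 ee 03 58

XOR is its own inverse, so applying the key byte-wise gives the result directly.
22 ⊕ 86 = a4
2e ⊕ e5 = cb
45 ⊕ 99 = dc
21 ⊕ 53 = 72
e7 ⊕ 04 = e3
01 ⊕ ab = aa
ee ⊕ c6 = 28
4d ⊕ c0 = 8d
ad ⊕ 67 = ca
fb ⊕ 19 = e2
71 ⊕ 97 = e6
10 ⊕ fe = ee
0c ⊕ 0f = 03
0a ⊕ 52 = 58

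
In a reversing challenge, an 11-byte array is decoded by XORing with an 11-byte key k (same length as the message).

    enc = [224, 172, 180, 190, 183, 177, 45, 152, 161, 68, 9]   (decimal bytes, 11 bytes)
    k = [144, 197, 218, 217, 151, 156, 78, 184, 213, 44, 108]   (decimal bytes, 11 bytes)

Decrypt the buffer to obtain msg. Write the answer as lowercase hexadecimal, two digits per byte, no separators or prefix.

224 ^ 144 = 112
172 ^ 197 = 105
180 ^ 218 = 110
190 ^ 217 = 103
183 ^ 151 =  32
177 ^ 156 =  45
 45 ^  78 =  99
152 ^ 184 =  32
161 ^ 213 = 116
 68 ^  44 = 104
  9 ^ 108 = 101

70696e67202d6320746865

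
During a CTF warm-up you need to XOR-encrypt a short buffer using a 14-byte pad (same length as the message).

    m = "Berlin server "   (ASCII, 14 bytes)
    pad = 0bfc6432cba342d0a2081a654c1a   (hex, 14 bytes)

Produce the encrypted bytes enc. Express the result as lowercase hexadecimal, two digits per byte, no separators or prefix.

42 XOR 0b = 49
65 XOR fc = 99
72 XOR 64 = 16
6c XOR 32 = 5e
69 XOR cb = a2
6e XOR a3 = cd
20 XOR 42 = 62
73 XOR d0 = a3
65 XOR a2 = c7
72 XOR 08 = 7a
76 XOR 1a = 6c
65 XOR 65 = 00
72 XOR 4c = 3e
20 XOR 1a = 3a

4999165ea2cd62a3c77a6c003e3a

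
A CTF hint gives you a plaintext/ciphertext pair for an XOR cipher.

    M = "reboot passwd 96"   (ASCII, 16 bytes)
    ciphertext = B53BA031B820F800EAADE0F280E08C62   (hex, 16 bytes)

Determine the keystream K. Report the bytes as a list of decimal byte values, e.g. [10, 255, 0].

Since ciphertext = M ⊕ K, XORing both sides with M gives K = M ⊕ ciphertext.
01110010 XOR 10110101 = 11000111
01100101 XOR 00111011 = 01011110
01100010 XOR 10100000 = 11000010
01101111 XOR 00110001 = 01011110
01101111 XOR 10111000 = 11010111
01110100 XOR 00100000 = 01010100
00100000 XOR 11111000 = 11011000
01110000 XOR 00000000 = 01110000
01100001 XOR 11101010 = 10001011
01110011 XOR 10101101 = 11011110
01110011 XOR 11100000 = 10010011
01110111 XOR 11110010 = 10000101
01100100 XOR 10000000 = 11100100
00100000 XOR 11100000 = 11000000
00111001 XOR 10001100 = 10110101
00110110 XOR 01100010 = 01010100

[199, 94, 194, 94, 215, 84, 216, 112, 139, 222, 147, 133, 228, 192, 181, 84]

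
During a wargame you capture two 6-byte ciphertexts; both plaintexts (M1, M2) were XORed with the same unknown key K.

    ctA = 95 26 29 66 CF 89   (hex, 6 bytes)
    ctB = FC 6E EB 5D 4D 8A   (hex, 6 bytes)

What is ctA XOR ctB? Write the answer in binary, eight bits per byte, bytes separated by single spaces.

ctA ⊕ ctB = (M1 ⊕ K) ⊕ (M2 ⊕ K) = M1 ⊕ M2 — the shared key cancels under XOR.
byte 0: 95 ^ fc = 69
byte 1: 26 ^ 6e = 48
byte 2: 29 ^ eb = c2
byte 3: 66 ^ 5d = 3b
byte 4: cf ^ 4d = 82
byte 5: 89 ^ 8a = 03

01101001 01001000 11000010 00111011 10000010 00000011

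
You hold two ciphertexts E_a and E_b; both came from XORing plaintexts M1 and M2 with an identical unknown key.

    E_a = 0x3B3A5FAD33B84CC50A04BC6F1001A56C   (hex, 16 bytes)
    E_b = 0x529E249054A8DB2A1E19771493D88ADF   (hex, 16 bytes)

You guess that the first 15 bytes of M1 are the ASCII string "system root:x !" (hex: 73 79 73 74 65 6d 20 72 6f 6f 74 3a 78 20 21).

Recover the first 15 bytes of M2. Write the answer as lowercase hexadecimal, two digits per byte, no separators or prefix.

First, E_a ⊕ E_b = (M1 ⊕ K) ⊕ (M2 ⊕ K) = M1 ⊕ M2, so the key drops out. Then M2 = (M1 ⊕ M2) ⊕ M1 over the first 15 bytes.
byte 0: (3b ⊕ 52) ⊕ 73 = 69 ⊕ 73 = 1a
byte 1: (3a ⊕ 9e) ⊕ 79 = a4 ⊕ 79 = dd
byte 2: (5f ⊕ 24) ⊕ 73 = 7b ⊕ 73 = 08
byte 3: (ad ⊕ 90) ⊕ 74 = 3d ⊕ 74 = 49
byte 4: (33 ⊕ 54) ⊕ 65 = 67 ⊕ 65 = 02
byte 5: (b8 ⊕ a8) ⊕ 6d = 10 ⊕ 6d = 7d
byte 6: (4c ⊕ db) ⊕ 20 = 97 ⊕ 20 = b7
byte 7: (c5 ⊕ 2a) ⊕ 72 = ef ⊕ 72 = 9d
byte 8: (0a ⊕ 1e) ⊕ 6f = 14 ⊕ 6f = 7b
byte 9: (04 ⊕ 19) ⊕ 6f = 1d ⊕ 6f = 72
byte 10: (bc ⊕ 77) ⊕ 74 = cb ⊕ 74 = bf
byte 11: (6f ⊕ 14) ⊕ 3a = 7b ⊕ 3a = 41
byte 12: (10 ⊕ 93) ⊕ 78 = 83 ⊕ 78 = fb
byte 13: (01 ⊕ d8) ⊕ 20 = d9 ⊕ 20 = f9
byte 14: (a5 ⊕ 8a) ⊕ 21 = 2f ⊕ 21 = 0e

1add0849027db79d7b72bf41fbf90e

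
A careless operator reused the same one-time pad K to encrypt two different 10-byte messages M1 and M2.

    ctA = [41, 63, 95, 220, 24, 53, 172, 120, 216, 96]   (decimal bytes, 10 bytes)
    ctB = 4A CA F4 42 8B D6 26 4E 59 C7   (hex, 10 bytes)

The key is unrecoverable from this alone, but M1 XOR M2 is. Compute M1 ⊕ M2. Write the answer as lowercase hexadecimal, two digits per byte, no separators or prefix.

ctA ⊕ ctB = (M1 ⊕ K) ⊕ (M2 ⊕ K) = M1 ⊕ M2 — the shared key cancels under XOR.
29 ^ 4a = 63
3f ^ ca = f5
5f ^ f4 = ab
dc ^ 42 = 9e
18 ^ 8b = 93
35 ^ d6 = e3
ac ^ 26 = 8a
78 ^ 4e = 36
d8 ^ 59 = 81
60 ^ c7 = a7

63f5ab9e93e38a3681a7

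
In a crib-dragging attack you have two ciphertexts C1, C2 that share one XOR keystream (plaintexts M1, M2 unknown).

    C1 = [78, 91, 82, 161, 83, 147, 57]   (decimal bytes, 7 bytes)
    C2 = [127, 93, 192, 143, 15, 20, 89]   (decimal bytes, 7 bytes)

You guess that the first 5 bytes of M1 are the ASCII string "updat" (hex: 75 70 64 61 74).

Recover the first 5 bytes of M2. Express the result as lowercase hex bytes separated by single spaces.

First, C1 ⊕ C2 = (M1 ⊕ K) ⊕ (M2 ⊕ K) = M1 ⊕ M2, so the key drops out. Then M2 = (M1 ⊕ M2) ⊕ M1 over the first 5 bytes.
byte 0: (4e ⊕ 7f) ⊕ 75 = 31 ⊕ 75 = 44
byte 1: (5b ⊕ 5d) ⊕ 70 = 06 ⊕ 70 = 76
byte 2: (52 ⊕ c0) ⊕ 64 = 92 ⊕ 64 = f6
byte 3: (a1 ⊕ 8f) ⊕ 61 = 2e ⊕ 61 = 4f
byte 4: (53 ⊕ 0f) ⊕ 74 = 5c ⊕ 74 = 28

44 76 f6 4f 28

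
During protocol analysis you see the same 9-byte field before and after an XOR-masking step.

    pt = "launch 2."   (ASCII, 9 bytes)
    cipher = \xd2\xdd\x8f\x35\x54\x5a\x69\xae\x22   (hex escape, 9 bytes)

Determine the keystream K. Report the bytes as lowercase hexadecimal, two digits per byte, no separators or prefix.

bebcfa5b3732499c0c

Since cipher = pt ⊕ K, XORing both sides with pt gives K = pt ⊕ cipher.
byte 0: 6c xor d2 = be
byte 1: 61 xor dd = bc
byte 2: 75 xor 8f = fa
byte 3: 6e xor 35 = 5b
byte 4: 63 xor 54 = 37
byte 5: 68 xor 5a = 32
byte 6: 20 xor 69 = 49
byte 7: 32 xor ae = 9c
byte 8: 2e xor 22 = 0c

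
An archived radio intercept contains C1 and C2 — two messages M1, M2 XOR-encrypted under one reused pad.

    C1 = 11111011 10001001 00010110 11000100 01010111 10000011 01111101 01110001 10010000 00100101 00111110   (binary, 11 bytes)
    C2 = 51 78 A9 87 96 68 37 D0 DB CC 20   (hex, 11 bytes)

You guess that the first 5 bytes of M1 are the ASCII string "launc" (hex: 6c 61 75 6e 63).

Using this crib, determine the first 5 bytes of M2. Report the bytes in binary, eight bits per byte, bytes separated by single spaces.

11000110 10010000 11001010 00101101 10100010

First, C1 ⊕ C2 = (M1 ⊕ K) ⊕ (M2 ⊕ K) = M1 ⊕ M2, so the key drops out. Then M2 = (M1 ⊕ M2) ⊕ M1 over the first 5 bytes.
byte 0: (fb xor 51) xor 6c = aa xor 6c = c6
byte 1: (89 xor 78) xor 61 = f1 xor 61 = 90
byte 2: (16 xor a9) xor 75 = bf xor 75 = ca
byte 3: (c4 xor 87) xor 6e = 43 xor 6e = 2d
byte 4: (57 xor 96) xor 63 = c1 xor 63 = a2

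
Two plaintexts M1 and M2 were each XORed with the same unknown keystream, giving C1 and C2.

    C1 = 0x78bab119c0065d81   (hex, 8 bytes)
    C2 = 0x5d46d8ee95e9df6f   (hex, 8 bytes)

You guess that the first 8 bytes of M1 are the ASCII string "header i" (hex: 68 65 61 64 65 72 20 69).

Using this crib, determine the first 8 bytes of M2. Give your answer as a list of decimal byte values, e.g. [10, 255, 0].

First, C1 ⊕ C2 = (M1 ⊕ K) ⊕ (M2 ⊕ K) = M1 ⊕ M2, so the key drops out. Then M2 = (M1 ⊕ M2) ⊕ M1 over the first 8 bytes.
byte 0: (78 ⊕ 5d) ⊕ 68 = 25 ⊕ 68 = 4d
byte 1: (ba ⊕ 46) ⊕ 65 = fc ⊕ 65 = 99
byte 2: (b1 ⊕ d8) ⊕ 61 = 69 ⊕ 61 = 08
byte 3: (19 ⊕ ee) ⊕ 64 = f7 ⊕ 64 = 93
byte 4: (c0 ⊕ 95) ⊕ 65 = 55 ⊕ 65 = 30
byte 5: (06 ⊕ e9) ⊕ 72 = ef ⊕ 72 = 9d
byte 6: (5d ⊕ df) ⊕ 20 = 82 ⊕ 20 = a2
byte 7: (81 ⊕ 6f) ⊕ 69 = ee ⊕ 69 = 87

[77, 153, 8, 147, 48, 157, 162, 135]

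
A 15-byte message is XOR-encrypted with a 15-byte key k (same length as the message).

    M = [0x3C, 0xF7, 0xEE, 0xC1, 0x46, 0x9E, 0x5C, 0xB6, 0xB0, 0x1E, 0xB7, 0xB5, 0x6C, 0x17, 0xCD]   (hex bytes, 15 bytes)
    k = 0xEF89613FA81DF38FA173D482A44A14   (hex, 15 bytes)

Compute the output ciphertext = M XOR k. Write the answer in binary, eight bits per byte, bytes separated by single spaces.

3c XOR ef = d3
f7 XOR 89 = 7e
ee XOR 61 = 8f
c1 XOR 3f = fe
46 XOR a8 = ee
9e XOR 1d = 83
5c XOR f3 = af
b6 XOR 8f = 39
b0 XOR a1 = 11
1e XOR 73 = 6d
b7 XOR d4 = 63
b5 XOR 82 = 37
6c XOR a4 = c8
17 XOR 4a = 5d
cd XOR 14 = d9

11010011 01111110 10001111 11111110 11101110 10000011 10101111 00111001 00010001 01101101 01100011 00110111 11001000 01011101 11011001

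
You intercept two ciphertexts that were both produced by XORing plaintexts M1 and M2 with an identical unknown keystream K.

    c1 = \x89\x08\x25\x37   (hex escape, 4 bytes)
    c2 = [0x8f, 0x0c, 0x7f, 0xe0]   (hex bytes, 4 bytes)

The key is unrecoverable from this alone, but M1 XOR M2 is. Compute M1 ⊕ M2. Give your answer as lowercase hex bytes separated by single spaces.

06 04 5a d7

c1 ⊕ c2 = (M1 ⊕ K) ⊕ (M2 ⊕ K) = M1 ⊕ M2 — the shared key cancels under XOR.
89 ^ 8f = 06
08 ^ 0c = 04
25 ^ 7f = 5a
37 ^ e0 = d7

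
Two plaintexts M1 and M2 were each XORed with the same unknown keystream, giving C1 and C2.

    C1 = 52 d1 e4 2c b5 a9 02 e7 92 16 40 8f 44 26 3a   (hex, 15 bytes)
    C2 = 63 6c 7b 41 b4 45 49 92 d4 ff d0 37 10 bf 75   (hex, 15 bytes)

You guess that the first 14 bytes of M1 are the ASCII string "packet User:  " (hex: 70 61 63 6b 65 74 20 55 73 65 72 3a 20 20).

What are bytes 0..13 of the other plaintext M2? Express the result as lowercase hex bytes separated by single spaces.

First, C1 ⊕ C2 = (M1 ⊕ K) ⊕ (M2 ⊕ K) = M1 ⊕ M2, so the key drops out. Then M2 = (M1 ⊕ M2) ⊕ M1 over the first 14 bytes.
byte 0: (52 xor 63) xor 70 = 31 xor 70 = 41
byte 1: (d1 xor 6c) xor 61 = bd xor 61 = dc
byte 2: (e4 xor 7b) xor 63 = 9f xor 63 = fc
byte 3: (2c xor 41) xor 6b = 6d xor 6b = 06
byte 4: (b5 xor b4) xor 65 = 01 xor 65 = 64
byte 5: (a9 xor 45) xor 74 = ec xor 74 = 98
byte 6: (02 xor 49) xor 20 = 4b xor 20 = 6b
byte 7: (e7 xor 92) xor 55 = 75 xor 55 = 20
byte 8: (92 xor d4) xor 73 = 46 xor 73 = 35
byte 9: (16 xor ff) xor 65 = e9 xor 65 = 8c
byte 10: (40 xor d0) xor 72 = 90 xor 72 = e2
byte 11: (8f xor 37) xor 3a = b8 xor 3a = 82
byte 12: (44 xor 10) xor 20 = 54 xor 20 = 74
byte 13: (26 xor bf) xor 20 = 99 xor 20 = b9

41 dc fc 06 64 98 6b 20 35 8c e2 82 74 b9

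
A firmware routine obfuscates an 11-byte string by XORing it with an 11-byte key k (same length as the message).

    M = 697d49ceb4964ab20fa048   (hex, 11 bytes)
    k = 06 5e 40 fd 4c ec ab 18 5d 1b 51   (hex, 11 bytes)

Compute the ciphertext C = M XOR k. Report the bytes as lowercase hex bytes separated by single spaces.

105 XOR   6 = 111
125 XOR  94 =  35
 73 XOR  64 =   9
206 XOR 253 =  51
180 XOR  76 = 248
150 XOR 236 = 122
 74 XOR 171 = 225
178 XOR  24 = 170
 15 XOR  93 =  82
160 XOR  27 = 187
 72 XOR  81 =  25

6f 23 09 33 f8 7a e1 aa 52 bb 19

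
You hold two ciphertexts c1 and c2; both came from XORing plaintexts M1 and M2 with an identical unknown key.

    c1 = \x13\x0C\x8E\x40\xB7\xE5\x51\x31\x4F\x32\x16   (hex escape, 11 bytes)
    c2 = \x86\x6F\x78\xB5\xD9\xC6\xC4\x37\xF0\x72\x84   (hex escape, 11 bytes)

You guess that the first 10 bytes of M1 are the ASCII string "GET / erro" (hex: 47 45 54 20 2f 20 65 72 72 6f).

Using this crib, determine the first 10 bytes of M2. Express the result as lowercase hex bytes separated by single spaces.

First, c1 ⊕ c2 = (M1 ⊕ K) ⊕ (M2 ⊕ K) = M1 ⊕ M2, so the key drops out. Then M2 = (M1 ⊕ M2) ⊕ M1 over the first 10 bytes.
byte 0: (13 XOR 86) XOR 47 = 95 XOR 47 = d2
byte 1: (0c XOR 6f) XOR 45 = 63 XOR 45 = 26
byte 2: (8e XOR 78) XOR 54 = f6 XOR 54 = a2
byte 3: (40 XOR b5) XOR 20 = f5 XOR 20 = d5
byte 4: (b7 XOR d9) XOR 2f = 6e XOR 2f = 41
byte 5: (e5 XOR c6) XOR 20 = 23 XOR 20 = 03
byte 6: (51 XOR c4) XOR 65 = 95 XOR 65 = f0
byte 7: (31 XOR 37) XOR 72 = 06 XOR 72 = 74
byte 8: (4f XOR f0) XOR 72 = bf XOR 72 = cd
byte 9: (32 XOR 72) XOR 6f = 40 XOR 6f = 2f

d2 26 a2 d5 41 03 f0 74 cd 2f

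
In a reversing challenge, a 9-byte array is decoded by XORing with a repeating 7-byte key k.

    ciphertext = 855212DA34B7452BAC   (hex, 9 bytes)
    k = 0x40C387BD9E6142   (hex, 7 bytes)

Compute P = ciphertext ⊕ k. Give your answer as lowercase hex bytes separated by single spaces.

The 7-byte key repeats, so the effective keystream is 40 c3 87 bd 9e 61 42 40 c3.
byte 0: 85 ⊕ 40 = c5
byte 1: 52 ⊕ c3 = 91
byte 2: 12 ⊕ 87 = 95
byte 3: da ⊕ bd = 67
byte 4: 34 ⊕ 9e = aa
byte 5: b7 ⊕ 61 = d6
byte 6: 45 ⊕ 42 = 07
byte 7: 2b ⊕ 40 = 6b
byte 8: ac ⊕ c3 = 6f

c5 91 95 67 aa d6 07 6b 6f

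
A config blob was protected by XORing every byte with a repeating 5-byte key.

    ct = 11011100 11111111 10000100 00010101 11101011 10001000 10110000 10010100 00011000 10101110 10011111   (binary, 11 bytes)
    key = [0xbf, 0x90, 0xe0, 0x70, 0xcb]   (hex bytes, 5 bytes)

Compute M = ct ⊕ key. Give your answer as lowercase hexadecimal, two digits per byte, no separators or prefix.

636f646520372074686520

The 5-byte key repeats, so the effective keystream is bf 90 e0 70 cb bf 90 e0 70 cb bf.
byte 0: dc xor bf = 63
byte 1: ff xor 90 = 6f
byte 2: 84 xor e0 = 64
byte 3: 15 xor 70 = 65
byte 4: eb xor cb = 20
byte 5: 88 xor bf = 37
byte 6: b0 xor 90 = 20
byte 7: 94 xor e0 = 74
byte 8: 18 xor 70 = 68
byte 9: ae xor cb = 65
byte 10: 9f xor bf = 20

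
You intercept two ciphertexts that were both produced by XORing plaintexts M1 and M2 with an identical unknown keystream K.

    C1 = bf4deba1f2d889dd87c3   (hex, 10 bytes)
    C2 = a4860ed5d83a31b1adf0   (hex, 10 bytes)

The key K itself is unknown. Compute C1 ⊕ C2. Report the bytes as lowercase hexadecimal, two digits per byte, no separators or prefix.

1bcbe5742ae2b86c2a33

C1 ⊕ C2 = (M1 ⊕ K) ⊕ (M2 ⊕ K) = M1 ⊕ M2 — the shared key cancels under XOR.
bf XOR a4 = 1b
4d XOR 86 = cb
eb XOR 0e = e5
a1 XOR d5 = 74
f2 XOR d8 = 2a
d8 XOR 3a = e2
89 XOR 31 = b8
dd XOR b1 = 6c
87 XOR ad = 2a
c3 XOR f0 = 33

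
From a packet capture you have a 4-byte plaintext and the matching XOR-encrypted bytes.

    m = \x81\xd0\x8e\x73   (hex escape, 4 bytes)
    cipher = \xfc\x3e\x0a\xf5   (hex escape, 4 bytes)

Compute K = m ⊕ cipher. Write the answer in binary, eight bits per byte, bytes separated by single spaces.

01111101 11101110 10000100 10000110

Since cipher = m ⊕ K, XORing both sides with m gives K = m ⊕ cipher.
byte 0: 81 ^ fc = 7d
byte 1: d0 ^ 3e = ee
byte 2: 8e ^ 0a = 84
byte 3: 73 ^ f5 = 86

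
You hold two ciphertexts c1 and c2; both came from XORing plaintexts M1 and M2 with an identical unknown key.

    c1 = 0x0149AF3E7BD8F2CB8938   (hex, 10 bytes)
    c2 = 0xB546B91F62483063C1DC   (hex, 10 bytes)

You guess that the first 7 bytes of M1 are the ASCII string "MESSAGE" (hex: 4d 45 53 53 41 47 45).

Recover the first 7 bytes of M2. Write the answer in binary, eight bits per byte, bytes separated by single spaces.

First, c1 ⊕ c2 = (M1 ⊕ K) ⊕ (M2 ⊕ K) = M1 ⊕ M2, so the key drops out. Then M2 = (M1 ⊕ M2) ⊕ M1 over the first 7 bytes.
byte 0: (01 XOR b5) XOR 4d = b4 XOR 4d = f9
byte 1: (49 XOR 46) XOR 45 = 0f XOR 45 = 4a
byte 2: (af XOR b9) XOR 53 = 16 XOR 53 = 45
byte 3: (3e XOR 1f) XOR 53 = 21 XOR 53 = 72
byte 4: (7b XOR 62) XOR 41 = 19 XOR 41 = 58
byte 5: (d8 XOR 48) XOR 47 = 90 XOR 47 = d7
byte 6: (f2 XOR 30) XOR 45 = c2 XOR 45 = 87

11111001 01001010 01000101 01110010 01011000 11010111 10000111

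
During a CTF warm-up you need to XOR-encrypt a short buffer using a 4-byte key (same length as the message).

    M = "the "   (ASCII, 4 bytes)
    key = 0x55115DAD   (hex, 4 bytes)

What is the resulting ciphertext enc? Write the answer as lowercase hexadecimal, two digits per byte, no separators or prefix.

2179388d

116 ⊕  85 =  33
104 ⊕  17 = 121
101 ⊕  93 =  56
 32 ⊕ 173 = 141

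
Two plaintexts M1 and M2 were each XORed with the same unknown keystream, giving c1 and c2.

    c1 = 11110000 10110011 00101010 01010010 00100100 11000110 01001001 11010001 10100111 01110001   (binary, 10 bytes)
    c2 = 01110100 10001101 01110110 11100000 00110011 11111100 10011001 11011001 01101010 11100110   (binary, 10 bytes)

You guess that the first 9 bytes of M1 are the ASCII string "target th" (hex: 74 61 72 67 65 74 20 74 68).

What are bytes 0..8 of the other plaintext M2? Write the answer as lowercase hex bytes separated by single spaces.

f0 5f 2e d5 72 4e f0 7c a5

First, c1 ⊕ c2 = (M1 ⊕ K) ⊕ (M2 ⊕ K) = M1 ⊕ M2, so the key drops out. Then M2 = (M1 ⊕ M2) ⊕ M1 over the first 9 bytes.
byte 0: (f0 ⊕ 74) ⊕ 74 = 84 ⊕ 74 = f0
byte 1: (b3 ⊕ 8d) ⊕ 61 = 3e ⊕ 61 = 5f
byte 2: (2a ⊕ 76) ⊕ 72 = 5c ⊕ 72 = 2e
byte 3: (52 ⊕ e0) ⊕ 67 = b2 ⊕ 67 = d5
byte 4: (24 ⊕ 33) ⊕ 65 = 17 ⊕ 65 = 72
byte 5: (c6 ⊕ fc) ⊕ 74 = 3a ⊕ 74 = 4e
byte 6: (49 ⊕ 99) ⊕ 20 = d0 ⊕ 20 = f0
byte 7: (d1 ⊕ d9) ⊕ 74 = 08 ⊕ 74 = 7c
byte 8: (a7 ⊕ 6a) ⊕ 68 = cd ⊕ 68 = a5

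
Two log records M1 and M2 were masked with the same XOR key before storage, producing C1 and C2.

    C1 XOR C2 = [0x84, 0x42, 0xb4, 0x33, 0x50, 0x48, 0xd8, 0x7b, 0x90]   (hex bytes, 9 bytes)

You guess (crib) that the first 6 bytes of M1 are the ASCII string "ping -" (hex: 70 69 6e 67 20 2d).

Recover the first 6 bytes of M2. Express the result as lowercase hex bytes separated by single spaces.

Since C1 ⊕ C2 = M1 ⊕ M2, XORing with the guessed M1 bytes yields the corresponding M2 bytes: M2 = (C1 ⊕ C2) ⊕ M1.
10000100 XOR 01110000 = 11110100
01000010 XOR 01101001 = 00101011
10110100 XOR 01101110 = 11011010
00110011 XOR 01100111 = 01010100
01010000 XOR 00100000 = 01110000
01001000 XOR 00101101 = 01100101

f4 2b da 54 70 65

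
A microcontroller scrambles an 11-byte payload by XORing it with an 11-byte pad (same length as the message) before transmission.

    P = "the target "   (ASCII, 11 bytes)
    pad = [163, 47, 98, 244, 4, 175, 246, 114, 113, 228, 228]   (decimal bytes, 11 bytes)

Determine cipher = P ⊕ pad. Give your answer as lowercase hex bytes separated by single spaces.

74 ^ a3 = d7
68 ^ 2f = 47
65 ^ 62 = 07
20 ^ f4 = d4
74 ^ 04 = 70
61 ^ af = ce
72 ^ f6 = 84
67 ^ 72 = 15
65 ^ 71 = 14
74 ^ e4 = 90
20 ^ e4 = c4

d7 47 07 d4 70 ce 84 15 14 90 c4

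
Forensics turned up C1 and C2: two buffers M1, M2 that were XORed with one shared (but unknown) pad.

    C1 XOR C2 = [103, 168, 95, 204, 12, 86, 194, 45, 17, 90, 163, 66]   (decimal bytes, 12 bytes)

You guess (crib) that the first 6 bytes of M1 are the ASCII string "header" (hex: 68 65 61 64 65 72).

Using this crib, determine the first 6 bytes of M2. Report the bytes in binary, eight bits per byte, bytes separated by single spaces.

00001111 11001101 00111110 10101000 01101001 00100100

Since C1 ⊕ C2 = M1 ⊕ M2, XORing with the guessed M1 bytes yields the corresponding M2 bytes: M2 = (C1 ⊕ C2) ⊕ M1.
byte 0: 67 xor 68 = 0f
byte 1: a8 xor 65 = cd
byte 2: 5f xor 61 = 3e
byte 3: cc xor 64 = a8
byte 4: 0c xor 65 = 69
byte 5: 56 xor 72 = 24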